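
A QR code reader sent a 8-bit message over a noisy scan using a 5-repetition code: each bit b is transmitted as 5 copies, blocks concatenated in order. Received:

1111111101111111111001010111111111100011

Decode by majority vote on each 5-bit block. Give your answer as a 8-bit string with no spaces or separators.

11110110

Block 1 (11111): 5 ones → 1
Block 2 (11101): 4 ones → 1
Block 3 (11111): 5 ones → 1
Block 4 (11110): 4 ones → 1
Block 5 (01010): 2 ones → 0
Block 6 (11111): 5 ones → 1
Block 7 (11111): 5 ones → 1
Block 8 (00011): 2 ones → 0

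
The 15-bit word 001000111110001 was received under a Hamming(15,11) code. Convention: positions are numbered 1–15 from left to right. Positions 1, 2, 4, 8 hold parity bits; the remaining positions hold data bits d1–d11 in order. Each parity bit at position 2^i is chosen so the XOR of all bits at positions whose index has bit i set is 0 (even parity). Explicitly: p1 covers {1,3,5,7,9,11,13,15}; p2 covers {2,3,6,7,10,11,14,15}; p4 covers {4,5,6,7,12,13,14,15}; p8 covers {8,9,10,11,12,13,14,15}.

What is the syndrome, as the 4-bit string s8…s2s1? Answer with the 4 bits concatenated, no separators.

1011

s1 (pos 1,3,5,7,9,11,13,15): 0⊕1⊕0⊕1⊕1⊕1⊕0⊕1 = 1
s2 (pos 2,3,6,7,10,11,14,15): 0⊕1⊕0⊕1⊕1⊕1⊕0⊕1 = 1
s4 (pos 4,5,6,7,12,13,14,15): 0⊕0⊕0⊕1⊕0⊕0⊕0⊕1 = 0
s8 (pos 8,9,10,11,12,13,14,15): 1⊕1⊕1⊕1⊕0⊕0⊕0⊕1 = 1
Syndrome s8…s1 = 1011 → error at position 11.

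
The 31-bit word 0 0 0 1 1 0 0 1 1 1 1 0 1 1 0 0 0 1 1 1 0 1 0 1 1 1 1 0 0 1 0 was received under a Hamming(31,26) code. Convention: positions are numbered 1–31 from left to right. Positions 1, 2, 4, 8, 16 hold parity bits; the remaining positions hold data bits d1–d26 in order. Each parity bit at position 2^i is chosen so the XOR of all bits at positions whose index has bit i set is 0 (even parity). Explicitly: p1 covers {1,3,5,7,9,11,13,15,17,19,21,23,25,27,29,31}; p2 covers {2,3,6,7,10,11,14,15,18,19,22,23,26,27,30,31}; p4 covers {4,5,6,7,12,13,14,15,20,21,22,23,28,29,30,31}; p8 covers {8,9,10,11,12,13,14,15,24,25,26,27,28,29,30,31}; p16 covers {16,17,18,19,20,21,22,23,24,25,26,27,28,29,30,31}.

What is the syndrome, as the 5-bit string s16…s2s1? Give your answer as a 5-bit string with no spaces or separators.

11111

s1 (pos 1,3,5,7,9,11,13,15,17,19,21,23,25,27,29,31): 0⊕0⊕1⊕0⊕1⊕1⊕1⊕0⊕0⊕1⊕0⊕0⊕1⊕1⊕0⊕0 = 1
s2 (pos 2,3,6,7,10,11,14,15,18,19,22,23,26,27,30,31): 0⊕0⊕0⊕0⊕1⊕1⊕1⊕0⊕1⊕1⊕1⊕0⊕1⊕1⊕1⊕0 = 1
s4 (pos 4,5,6,7,12,13,14,15,20,21,22,23,28,29,30,31): 1⊕1⊕0⊕0⊕0⊕1⊕1⊕0⊕1⊕0⊕1⊕0⊕0⊕0⊕1⊕0 = 1
s8 (pos 8,9,10,11,12,13,14,15,24,25,26,27,28,29,30,31): 1⊕1⊕1⊕1⊕0⊕1⊕1⊕0⊕1⊕1⊕1⊕1⊕0⊕0⊕1⊕0 = 1
s16 (pos 16,17,18,19,20,21,22,23,24,25,26,27,28,29,30,31): 0⊕0⊕1⊕1⊕1⊕0⊕1⊕0⊕1⊕1⊕1⊕1⊕0⊕0⊕1⊕0 = 1
Syndrome s16…s1 = 11111 → error at position 31.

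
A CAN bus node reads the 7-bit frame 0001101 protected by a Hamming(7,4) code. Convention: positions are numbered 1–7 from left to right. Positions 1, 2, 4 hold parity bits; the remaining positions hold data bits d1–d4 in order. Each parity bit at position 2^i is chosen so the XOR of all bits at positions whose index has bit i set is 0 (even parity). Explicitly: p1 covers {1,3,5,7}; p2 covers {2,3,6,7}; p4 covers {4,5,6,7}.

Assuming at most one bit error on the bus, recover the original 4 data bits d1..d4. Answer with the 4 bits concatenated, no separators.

0111

s1 (pos 1,3,5,7): 0⊕0⊕1⊕1 = 0
s2 (pos 2,3,6,7): 0⊕0⊕0⊕1 = 1
s4 (pos 4,5,6,7): 1⊕1⊕0⊕1 = 1
Syndrome s4…s1 = 110 → error at position 6.
Flip position 6: 0001101 → 0001111
Read data bits from positions 3,5,6,7: 0111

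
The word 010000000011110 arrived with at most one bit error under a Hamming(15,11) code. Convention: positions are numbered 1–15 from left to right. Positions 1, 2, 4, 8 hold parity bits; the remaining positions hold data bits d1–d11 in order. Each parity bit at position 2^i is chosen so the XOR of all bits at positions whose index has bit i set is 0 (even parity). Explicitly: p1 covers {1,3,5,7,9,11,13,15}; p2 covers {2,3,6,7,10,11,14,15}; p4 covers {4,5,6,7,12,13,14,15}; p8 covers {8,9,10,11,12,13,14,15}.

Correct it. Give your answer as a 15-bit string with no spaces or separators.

s1 (pos 1,3,5,7,9,11,13,15): 0⊕0⊕0⊕0⊕0⊕1⊕1⊕0 = 0
s2 (pos 2,3,6,7,10,11,14,15): 1⊕0⊕0⊕0⊕0⊕1⊕1⊕0 = 1
s4 (pos 4,5,6,7,12,13,14,15): 0⊕0⊕0⊕0⊕1⊕1⊕1⊕0 = 1
s8 (pos 8,9,10,11,12,13,14,15): 0⊕0⊕0⊕1⊕1⊕1⊕1⊕0 = 0
Syndrome s8…s1 = 0110 → error at position 6.
Flip position 6: 010000000011110 → 010001000011110

010001000011110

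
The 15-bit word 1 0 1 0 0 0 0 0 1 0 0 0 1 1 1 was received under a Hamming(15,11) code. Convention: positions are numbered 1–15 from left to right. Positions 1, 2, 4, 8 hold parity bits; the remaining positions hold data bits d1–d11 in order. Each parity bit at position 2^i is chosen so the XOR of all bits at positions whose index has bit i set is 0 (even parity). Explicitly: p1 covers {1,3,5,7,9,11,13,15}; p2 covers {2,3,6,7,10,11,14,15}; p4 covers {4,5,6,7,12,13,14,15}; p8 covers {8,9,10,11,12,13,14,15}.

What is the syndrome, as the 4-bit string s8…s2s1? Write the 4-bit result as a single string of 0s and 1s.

s1 (pos 1,3,5,7,9,11,13,15): 1⊕1⊕0⊕0⊕1⊕0⊕1⊕1 = 1
s2 (pos 2,3,6,7,10,11,14,15): 0⊕1⊕0⊕0⊕0⊕0⊕1⊕1 = 1
s4 (pos 4,5,6,7,12,13,14,15): 0⊕0⊕0⊕0⊕0⊕1⊕1⊕1 = 1
s8 (pos 8,9,10,11,12,13,14,15): 0⊕1⊕0⊕0⊕0⊕1⊕1⊕1 = 0
Syndrome s8…s1 = 0111 → error at position 7.

0111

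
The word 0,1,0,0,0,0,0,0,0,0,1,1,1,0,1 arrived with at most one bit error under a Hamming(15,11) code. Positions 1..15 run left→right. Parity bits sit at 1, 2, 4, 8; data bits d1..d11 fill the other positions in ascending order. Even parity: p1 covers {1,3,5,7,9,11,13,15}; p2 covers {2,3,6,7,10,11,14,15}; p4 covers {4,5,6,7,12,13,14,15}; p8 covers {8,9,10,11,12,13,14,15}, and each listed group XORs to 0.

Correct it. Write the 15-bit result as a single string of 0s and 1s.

s1 (pos 1,3,5,7,9,11,13,15): 0⊕0⊕0⊕0⊕0⊕1⊕1⊕1 = 1
s2 (pos 2,3,6,7,10,11,14,15): 1⊕0⊕0⊕0⊕0⊕1⊕0⊕1 = 1
s4 (pos 4,5,6,7,12,13,14,15): 0⊕0⊕0⊕0⊕1⊕1⊕0⊕1 = 1
s8 (pos 8,9,10,11,12,13,14,15): 0⊕0⊕0⊕1⊕1⊕1⊕0⊕1 = 0
Syndrome s8…s1 = 0111 → error at position 7.
Flip position 7: 010000000011101 → 010000100011101

010000100011101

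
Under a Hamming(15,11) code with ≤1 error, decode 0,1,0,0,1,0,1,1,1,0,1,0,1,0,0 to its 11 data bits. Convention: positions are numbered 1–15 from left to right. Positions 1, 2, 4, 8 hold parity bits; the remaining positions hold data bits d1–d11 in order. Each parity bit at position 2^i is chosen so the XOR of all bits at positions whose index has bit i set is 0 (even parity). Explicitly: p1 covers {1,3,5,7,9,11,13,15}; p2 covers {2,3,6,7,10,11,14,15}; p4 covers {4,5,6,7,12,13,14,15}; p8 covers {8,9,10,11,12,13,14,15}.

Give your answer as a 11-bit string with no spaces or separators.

s1 (pos 1,3,5,7,9,11,13,15): 0⊕0⊕1⊕1⊕1⊕1⊕1⊕0 = 1
s2 (pos 2,3,6,7,10,11,14,15): 1⊕0⊕0⊕1⊕0⊕1⊕0⊕0 = 1
s4 (pos 4,5,6,7,12,13,14,15): 0⊕1⊕0⊕1⊕0⊕1⊕0⊕0 = 1
s8 (pos 8,9,10,11,12,13,14,15): 1⊕1⊕0⊕1⊕0⊕1⊕0⊕0 = 0
Syndrome s8…s1 = 0111 → error at position 7.
Flip position 7: 010010111010100 → 010010011010100
Read data bits from positions 3,5,6,7,9,10,11,12,13,14,15: 01001010100

01001010100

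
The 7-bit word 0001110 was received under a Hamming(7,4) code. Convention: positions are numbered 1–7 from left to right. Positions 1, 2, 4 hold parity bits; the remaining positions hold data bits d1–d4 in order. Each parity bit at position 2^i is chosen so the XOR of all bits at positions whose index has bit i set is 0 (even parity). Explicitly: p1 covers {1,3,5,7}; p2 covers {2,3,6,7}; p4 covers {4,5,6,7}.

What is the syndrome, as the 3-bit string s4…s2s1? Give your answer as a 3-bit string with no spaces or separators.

s1 (pos 1,3,5,7): 0⊕0⊕1⊕0 = 1
s2 (pos 2,3,6,7): 0⊕0⊕1⊕0 = 1
s4 (pos 4,5,6,7): 1⊕1⊕1⊕0 = 1
Syndrome s4…s1 = 111 → error at position 7.

111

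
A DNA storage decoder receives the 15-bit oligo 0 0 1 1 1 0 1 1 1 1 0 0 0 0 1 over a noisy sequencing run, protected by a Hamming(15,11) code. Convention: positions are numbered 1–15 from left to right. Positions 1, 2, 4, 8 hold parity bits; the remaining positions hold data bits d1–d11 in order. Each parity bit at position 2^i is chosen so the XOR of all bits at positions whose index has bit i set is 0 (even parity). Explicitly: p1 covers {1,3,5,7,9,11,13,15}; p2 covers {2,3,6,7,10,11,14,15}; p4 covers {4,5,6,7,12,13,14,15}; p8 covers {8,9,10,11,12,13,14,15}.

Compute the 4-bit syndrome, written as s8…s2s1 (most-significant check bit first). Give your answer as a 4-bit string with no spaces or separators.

s1 (pos 1,3,5,7,9,11,13,15): 0⊕1⊕1⊕1⊕1⊕0⊕0⊕1 = 1
s2 (pos 2,3,6,7,10,11,14,15): 0⊕1⊕0⊕1⊕1⊕0⊕0⊕1 = 0
s4 (pos 4,5,6,7,12,13,14,15): 1⊕1⊕0⊕1⊕0⊕0⊕0⊕1 = 0
s8 (pos 8,9,10,11,12,13,14,15): 1⊕1⊕1⊕0⊕0⊕0⊕0⊕1 = 0
Syndrome s8…s1 = 0001 → error at position 1.

0001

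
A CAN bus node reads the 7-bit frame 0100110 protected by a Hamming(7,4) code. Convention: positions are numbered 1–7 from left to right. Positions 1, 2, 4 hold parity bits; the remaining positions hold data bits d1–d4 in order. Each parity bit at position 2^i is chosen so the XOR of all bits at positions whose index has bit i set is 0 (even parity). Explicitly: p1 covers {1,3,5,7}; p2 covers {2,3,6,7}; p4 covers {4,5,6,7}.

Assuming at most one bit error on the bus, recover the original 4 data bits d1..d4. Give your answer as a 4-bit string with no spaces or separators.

0110

s1 (pos 1,3,5,7): 0⊕0⊕1⊕0 = 1
s2 (pos 2,3,6,7): 1⊕0⊕1⊕0 = 0
s4 (pos 4,5,6,7): 0⊕1⊕1⊕0 = 0
Syndrome s4…s1 = 001 → error at position 1.
Flip position 1: 0100110 → 1100110
Read data bits from positions 3,5,6,7: 0110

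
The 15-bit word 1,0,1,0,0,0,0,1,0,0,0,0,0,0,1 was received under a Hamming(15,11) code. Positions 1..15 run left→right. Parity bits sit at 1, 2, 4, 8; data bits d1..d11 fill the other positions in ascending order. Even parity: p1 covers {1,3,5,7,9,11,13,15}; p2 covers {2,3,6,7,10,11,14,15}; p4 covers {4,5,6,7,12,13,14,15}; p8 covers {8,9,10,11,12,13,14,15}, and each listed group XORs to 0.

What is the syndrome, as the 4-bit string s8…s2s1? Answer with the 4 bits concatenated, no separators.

s1 (pos 1,3,5,7,9,11,13,15): 1⊕1⊕0⊕0⊕0⊕0⊕0⊕1 = 1
s2 (pos 2,3,6,7,10,11,14,15): 0⊕1⊕0⊕0⊕0⊕0⊕0⊕1 = 0
s4 (pos 4,5,6,7,12,13,14,15): 0⊕0⊕0⊕0⊕0⊕0⊕0⊕1 = 1
s8 (pos 8,9,10,11,12,13,14,15): 1⊕0⊕0⊕0⊕0⊕0⊕0⊕1 = 0
Syndrome s8…s1 = 0101 → error at position 5.

0101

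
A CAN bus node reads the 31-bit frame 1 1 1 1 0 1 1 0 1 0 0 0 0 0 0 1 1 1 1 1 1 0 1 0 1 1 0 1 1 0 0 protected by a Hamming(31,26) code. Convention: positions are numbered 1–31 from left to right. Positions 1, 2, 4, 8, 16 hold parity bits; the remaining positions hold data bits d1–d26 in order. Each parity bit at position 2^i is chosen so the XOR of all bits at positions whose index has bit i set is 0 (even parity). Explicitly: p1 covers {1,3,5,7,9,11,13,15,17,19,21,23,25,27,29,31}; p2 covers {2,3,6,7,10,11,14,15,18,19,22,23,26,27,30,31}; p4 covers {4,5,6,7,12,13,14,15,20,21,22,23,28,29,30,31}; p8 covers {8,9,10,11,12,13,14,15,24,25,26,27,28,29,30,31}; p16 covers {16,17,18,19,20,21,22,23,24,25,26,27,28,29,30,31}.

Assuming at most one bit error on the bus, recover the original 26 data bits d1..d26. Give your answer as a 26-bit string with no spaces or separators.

10111000000111110111101100

s1 (pos 1,3,5,7,9,11,13,15,17,19,21,23,25,27,29,31): 1⊕1⊕0⊕1⊕1⊕0⊕0⊕0⊕1⊕1⊕1⊕1⊕1⊕0⊕1⊕0 = 0
s2 (pos 2,3,6,7,10,11,14,15,18,19,22,23,26,27,30,31): 1⊕1⊕1⊕1⊕0⊕0⊕0⊕0⊕1⊕1⊕0⊕1⊕1⊕0⊕0⊕0 = 0
s4 (pos 4,5,6,7,12,13,14,15,20,21,22,23,28,29,30,31): 1⊕0⊕1⊕1⊕0⊕0⊕0⊕0⊕1⊕1⊕0⊕1⊕1⊕1⊕0⊕0 = 0
s8 (pos 8,9,10,11,12,13,14,15,24,25,26,27,28,29,30,31): 0⊕1⊕0⊕0⊕0⊕0⊕0⊕0⊕0⊕1⊕1⊕0⊕1⊕1⊕0⊕0 = 1
s16 (pos 16,17,18,19,20,21,22,23,24,25,26,27,28,29,30,31): 1⊕1⊕1⊕1⊕1⊕1⊕0⊕1⊕0⊕1⊕1⊕0⊕1⊕1⊕0⊕0 = 1
Syndrome s16…s1 = 11000 → error at position 24.
Flip position 24: 1111011010000001111110101101100 → 1111011010000001111110111101100
Read data bits from positions 3,5,6,7,9,10,11,12,13,14,15,17,18,19,20,21,22,23,24,25,26,27,28,29,30,31: 10111000000111110111101100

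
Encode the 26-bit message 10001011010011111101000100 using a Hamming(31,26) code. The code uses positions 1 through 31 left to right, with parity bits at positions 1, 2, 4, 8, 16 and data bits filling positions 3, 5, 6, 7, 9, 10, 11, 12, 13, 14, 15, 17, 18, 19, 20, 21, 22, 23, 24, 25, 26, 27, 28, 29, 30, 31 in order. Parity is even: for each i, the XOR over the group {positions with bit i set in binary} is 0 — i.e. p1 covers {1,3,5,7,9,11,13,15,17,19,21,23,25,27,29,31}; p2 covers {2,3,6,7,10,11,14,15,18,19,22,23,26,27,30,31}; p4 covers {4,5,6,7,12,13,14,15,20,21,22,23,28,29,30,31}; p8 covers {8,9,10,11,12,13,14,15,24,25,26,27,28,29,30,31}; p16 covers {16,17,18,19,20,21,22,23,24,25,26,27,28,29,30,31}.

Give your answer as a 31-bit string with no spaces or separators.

0111000010110100011111101000100

Place data at non-parity positions: p1 p2 1 p4 0 0 0 p8 1 0 1 1 0 1 0 p16 0 1 1 1 1 1 1 0 1 0 0 0 1 0 0
p1 (pos 1,3,5,7,9,11,13,15,17,19,21,23,25,27,29,31): XOR of data positions = 1⊕0⊕0⊕1⊕1⊕0⊕0⊕0⊕1⊕1⊕1⊕1⊕0⊕1⊕0 = 0
p2 (pos 2,3,6,7,10,11,14,15,18,19,22,23,26,27,30,31): XOR of data positions = 1⊕0⊕0⊕0⊕1⊕1⊕0⊕1⊕1⊕1⊕1⊕0⊕0⊕0⊕0 = 1
p4 (pos 4,5,6,7,12,13,14,15,20,21,22,23,28,29,30,31): XOR of data positions = 0⊕0⊕0⊕1⊕0⊕1⊕0⊕1⊕1⊕1⊕1⊕0⊕1⊕0⊕0 = 1
p8 (pos 8,9,10,11,12,13,14,15,24,25,26,27,28,29,30,31): XOR of data positions = 1⊕0⊕1⊕1⊕0⊕1⊕0⊕0⊕1⊕0⊕0⊕0⊕1⊕0⊕0 = 0
p16 (pos 16,17,18,19,20,21,22,23,24,25,26,27,28,29,30,31): XOR of data positions = 0⊕1⊕1⊕1⊕1⊕1⊕1⊕0⊕1⊕0⊕0⊕0⊕1⊕0⊕0 = 0
Codeword: 0111000010110100011111101000100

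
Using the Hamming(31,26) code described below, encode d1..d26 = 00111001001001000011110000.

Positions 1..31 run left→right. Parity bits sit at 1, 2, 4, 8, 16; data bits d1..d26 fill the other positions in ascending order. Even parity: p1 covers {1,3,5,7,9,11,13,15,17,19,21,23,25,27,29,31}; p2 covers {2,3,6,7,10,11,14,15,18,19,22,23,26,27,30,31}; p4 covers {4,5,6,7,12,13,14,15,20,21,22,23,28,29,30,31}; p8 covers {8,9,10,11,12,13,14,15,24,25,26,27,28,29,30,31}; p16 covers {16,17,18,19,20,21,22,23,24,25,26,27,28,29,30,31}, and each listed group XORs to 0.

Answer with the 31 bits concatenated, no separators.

0000011110010011001000011110000

Place data at non-parity positions: p1 p2 0 p4 0 1 1 p8 1 0 0 1 0 0 1 p16 0 0 1 0 0 0 0 1 1 1 1 0 0 0 0
p1 (pos 1,3,5,7,9,11,13,15,17,19,21,23,25,27,29,31): XOR of data positions = 0⊕0⊕1⊕1⊕0⊕0⊕1⊕0⊕1⊕0⊕0⊕1⊕1⊕0⊕0 = 0
p2 (pos 2,3,6,7,10,11,14,15,18,19,22,23,26,27,30,31): XOR of data positions = 0⊕1⊕1⊕0⊕0⊕0⊕1⊕0⊕1⊕0⊕0⊕1⊕1⊕0⊕0 = 0
p4 (pos 4,5,6,7,12,13,14,15,20,21,22,23,28,29,30,31): XOR of data positions = 0⊕1⊕1⊕1⊕0⊕0⊕1⊕0⊕0⊕0⊕0⊕0⊕0⊕0⊕0 = 0
p8 (pos 8,9,10,11,12,13,14,15,24,25,26,27,28,29,30,31): XOR of data positions = 1⊕0⊕0⊕1⊕0⊕0⊕1⊕1⊕1⊕1⊕1⊕0⊕0⊕0⊕0 = 1
p16 (pos 16,17,18,19,20,21,22,23,24,25,26,27,28,29,30,31): XOR of data positions = 0⊕0⊕1⊕0⊕0⊕0⊕0⊕1⊕1⊕1⊕1⊕0⊕0⊕0⊕0 = 1
Codeword: 0000011110010011001000011110000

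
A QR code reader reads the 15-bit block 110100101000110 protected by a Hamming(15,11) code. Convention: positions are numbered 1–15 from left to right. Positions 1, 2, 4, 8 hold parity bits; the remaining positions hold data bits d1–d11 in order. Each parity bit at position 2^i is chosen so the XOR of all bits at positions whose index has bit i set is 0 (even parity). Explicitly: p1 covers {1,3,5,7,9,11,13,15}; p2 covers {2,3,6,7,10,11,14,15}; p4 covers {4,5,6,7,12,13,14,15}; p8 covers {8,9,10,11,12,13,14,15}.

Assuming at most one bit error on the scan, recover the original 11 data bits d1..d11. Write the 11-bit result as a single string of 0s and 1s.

00011100110

s1 (pos 1,3,5,7,9,11,13,15): 1⊕0⊕0⊕1⊕1⊕0⊕1⊕0 = 0
s2 (pos 2,3,6,7,10,11,14,15): 1⊕0⊕0⊕1⊕0⊕0⊕1⊕0 = 1
s4 (pos 4,5,6,7,12,13,14,15): 1⊕0⊕0⊕1⊕0⊕1⊕1⊕0 = 0
s8 (pos 8,9,10,11,12,13,14,15): 0⊕1⊕0⊕0⊕0⊕1⊕1⊕0 = 1
Syndrome s8…s1 = 1010 → error at position 10.
Flip position 10: 110100101000110 → 110100101100110
Read data bits from positions 3,5,6,7,9,10,11,12,13,14,15: 00011100110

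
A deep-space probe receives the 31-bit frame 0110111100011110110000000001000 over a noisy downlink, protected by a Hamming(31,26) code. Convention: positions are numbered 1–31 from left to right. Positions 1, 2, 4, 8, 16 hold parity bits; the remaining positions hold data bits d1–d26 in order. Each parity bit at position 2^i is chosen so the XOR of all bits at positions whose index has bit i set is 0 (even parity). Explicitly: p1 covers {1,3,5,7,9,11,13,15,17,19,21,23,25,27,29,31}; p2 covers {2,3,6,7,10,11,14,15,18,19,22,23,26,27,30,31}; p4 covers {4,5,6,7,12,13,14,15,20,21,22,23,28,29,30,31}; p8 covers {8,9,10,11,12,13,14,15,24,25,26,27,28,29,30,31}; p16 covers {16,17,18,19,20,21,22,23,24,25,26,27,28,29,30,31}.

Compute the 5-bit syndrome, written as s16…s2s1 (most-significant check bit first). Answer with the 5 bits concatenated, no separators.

s1 (pos 1,3,5,7,9,11,13,15,17,19,21,23,25,27,29,31): 0⊕1⊕1⊕1⊕0⊕0⊕1⊕1⊕1⊕0⊕0⊕0⊕0⊕0⊕0⊕0 = 0
s2 (pos 2,3,6,7,10,11,14,15,18,19,22,23,26,27,30,31): 1⊕1⊕1⊕1⊕0⊕0⊕1⊕1⊕1⊕0⊕0⊕0⊕0⊕0⊕0⊕0 = 1
s4 (pos 4,5,6,7,12,13,14,15,20,21,22,23,28,29,30,31): 0⊕1⊕1⊕1⊕1⊕1⊕1⊕1⊕0⊕0⊕0⊕0⊕1⊕0⊕0⊕0 = 0
s8 (pos 8,9,10,11,12,13,14,15,24,25,26,27,28,29,30,31): 1⊕0⊕0⊕0⊕1⊕1⊕1⊕1⊕0⊕0⊕0⊕0⊕1⊕0⊕0⊕0 = 0
s16 (pos 16,17,18,19,20,21,22,23,24,25,26,27,28,29,30,31): 0⊕1⊕1⊕0⊕0⊕0⊕0⊕0⊕0⊕0⊕0⊕0⊕1⊕0⊕0⊕0 = 1
Syndrome s16…s1 = 10010 → error at position 18.

10010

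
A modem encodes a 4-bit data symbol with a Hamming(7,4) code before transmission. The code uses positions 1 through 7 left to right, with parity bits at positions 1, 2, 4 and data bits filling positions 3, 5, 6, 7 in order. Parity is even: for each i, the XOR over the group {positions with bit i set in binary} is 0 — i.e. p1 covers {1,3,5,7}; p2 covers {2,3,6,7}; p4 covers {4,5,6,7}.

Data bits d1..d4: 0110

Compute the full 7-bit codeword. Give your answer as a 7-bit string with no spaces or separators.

Place data at non-parity positions: p1 p2 0 p4 1 1 0
p1 (pos 1,3,5,7): XOR of data positions = 0⊕1⊕0 = 1
p2 (pos 2,3,6,7): XOR of data positions = 0⊕1⊕0 = 1
p4 (pos 4,5,6,7): XOR of data positions = 1⊕1⊕0 = 0
Codeword: 1100110

1100110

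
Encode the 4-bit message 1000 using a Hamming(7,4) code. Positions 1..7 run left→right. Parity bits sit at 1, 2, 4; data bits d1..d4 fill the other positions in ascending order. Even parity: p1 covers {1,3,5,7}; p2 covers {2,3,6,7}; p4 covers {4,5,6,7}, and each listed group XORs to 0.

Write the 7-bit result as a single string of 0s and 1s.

1110000

Place data at non-parity positions: p1 p2 1 p4 0 0 0
p1 (pos 1,3,5,7): XOR of data positions = 1⊕0⊕0 = 1
p2 (pos 2,3,6,7): XOR of data positions = 1⊕0⊕0 = 1
p4 (pos 4,5,6,7): XOR of data positions = 0⊕0⊕0 = 0
Codeword: 1110000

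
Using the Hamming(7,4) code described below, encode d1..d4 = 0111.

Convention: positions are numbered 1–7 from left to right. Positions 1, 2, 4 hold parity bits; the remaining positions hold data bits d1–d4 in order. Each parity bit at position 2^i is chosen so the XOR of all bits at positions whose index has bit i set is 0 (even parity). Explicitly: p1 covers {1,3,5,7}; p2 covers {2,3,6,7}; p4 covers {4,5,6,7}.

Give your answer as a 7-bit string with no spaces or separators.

0001111

Place data at non-parity positions: p1 p2 0 p4 1 1 1
p1 (pos 1,3,5,7): XOR of data positions = 0⊕1⊕1 = 0
p2 (pos 2,3,6,7): XOR of data positions = 0⊕1⊕1 = 0
p4 (pos 4,5,6,7): XOR of data positions = 1⊕1⊕1 = 1
Codeword: 0001111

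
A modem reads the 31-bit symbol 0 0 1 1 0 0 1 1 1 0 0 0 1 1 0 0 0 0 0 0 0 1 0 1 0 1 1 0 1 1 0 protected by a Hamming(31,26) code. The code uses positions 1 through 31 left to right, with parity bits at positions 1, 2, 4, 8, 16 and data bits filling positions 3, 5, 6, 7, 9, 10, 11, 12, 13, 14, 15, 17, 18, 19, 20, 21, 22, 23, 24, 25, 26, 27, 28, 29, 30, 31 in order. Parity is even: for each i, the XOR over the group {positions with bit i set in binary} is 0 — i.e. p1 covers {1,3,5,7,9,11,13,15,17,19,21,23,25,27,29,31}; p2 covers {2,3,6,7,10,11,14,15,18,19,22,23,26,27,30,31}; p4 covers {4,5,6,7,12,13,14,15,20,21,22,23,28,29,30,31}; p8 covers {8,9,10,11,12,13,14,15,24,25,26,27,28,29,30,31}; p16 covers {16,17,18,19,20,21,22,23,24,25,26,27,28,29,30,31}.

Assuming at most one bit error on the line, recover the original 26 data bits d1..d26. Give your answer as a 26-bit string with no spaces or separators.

10011000100000001010110110

s1 (pos 1,3,5,7,9,11,13,15,17,19,21,23,25,27,29,31): 0⊕1⊕0⊕1⊕1⊕0⊕1⊕0⊕0⊕0⊕0⊕0⊕0⊕1⊕1⊕0 = 0
s2 (pos 2,3,6,7,10,11,14,15,18,19,22,23,26,27,30,31): 0⊕1⊕0⊕1⊕0⊕0⊕1⊕0⊕0⊕0⊕1⊕0⊕1⊕1⊕1⊕0 = 1
s4 (pos 4,5,6,7,12,13,14,15,20,21,22,23,28,29,30,31): 1⊕0⊕0⊕1⊕0⊕1⊕1⊕0⊕0⊕0⊕1⊕0⊕0⊕1⊕1⊕0 = 1
s8 (pos 8,9,10,11,12,13,14,15,24,25,26,27,28,29,30,31): 1⊕1⊕0⊕0⊕0⊕1⊕1⊕0⊕1⊕0⊕1⊕1⊕0⊕1⊕1⊕0 = 1
s16 (pos 16,17,18,19,20,21,22,23,24,25,26,27,28,29,30,31): 0⊕0⊕0⊕0⊕0⊕0⊕1⊕0⊕1⊕0⊕1⊕1⊕0⊕1⊕1⊕0 = 0
Syndrome s16…s1 = 01110 → error at position 14.
Flip position 14: 0011001110001100000001010110110 → 0011001110001000000001010110110
Read data bits from positions 3,5,6,7,9,10,11,12,13,14,15,17,18,19,20,21,22,23,24,25,26,27,28,29,30,31: 10011000100000001010110110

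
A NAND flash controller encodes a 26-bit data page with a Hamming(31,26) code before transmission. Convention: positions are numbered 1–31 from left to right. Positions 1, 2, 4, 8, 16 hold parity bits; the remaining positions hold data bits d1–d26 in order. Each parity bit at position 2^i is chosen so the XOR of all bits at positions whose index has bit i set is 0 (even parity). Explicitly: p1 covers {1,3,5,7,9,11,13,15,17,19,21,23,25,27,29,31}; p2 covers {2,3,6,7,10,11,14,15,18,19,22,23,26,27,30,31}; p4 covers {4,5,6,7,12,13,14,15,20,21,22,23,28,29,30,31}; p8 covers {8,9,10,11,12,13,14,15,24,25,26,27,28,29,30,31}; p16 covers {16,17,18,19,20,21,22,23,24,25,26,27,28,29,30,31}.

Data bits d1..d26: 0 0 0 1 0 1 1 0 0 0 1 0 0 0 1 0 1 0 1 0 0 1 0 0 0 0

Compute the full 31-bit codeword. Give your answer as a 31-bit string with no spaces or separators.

Place data at non-parity positions: p1 p2 0 p4 0 0 1 p8 0 1 1 0 0 0 1 p16 0 0 0 1 0 1 0 1 0 0 1 0 0 0 0
p1 (pos 1,3,5,7,9,11,13,15,17,19,21,23,25,27,29,31): XOR of data positions = 0⊕0⊕1⊕0⊕1⊕0⊕1⊕0⊕0⊕0⊕0⊕0⊕1⊕0⊕0 = 0
p2 (pos 2,3,6,7,10,11,14,15,18,19,22,23,26,27,30,31): XOR of data positions = 0⊕0⊕1⊕1⊕1⊕0⊕1⊕0⊕0⊕1⊕0⊕0⊕1⊕0⊕0 = 0
p4 (pos 4,5,6,7,12,13,14,15,20,21,22,23,28,29,30,31): XOR of data positions = 0⊕0⊕1⊕0⊕0⊕0⊕1⊕1⊕0⊕1⊕0⊕0⊕0⊕0⊕0 = 0
p8 (pos 8,9,10,11,12,13,14,15,24,25,26,27,28,29,30,31): XOR of data positions = 0⊕1⊕1⊕0⊕0⊕0⊕1⊕1⊕0⊕0⊕1⊕0⊕0⊕0⊕0 = 1
p16 (pos 16,17,18,19,20,21,22,23,24,25,26,27,28,29,30,31): XOR of data positions = 0⊕0⊕0⊕1⊕0⊕1⊕0⊕1⊕0⊕0⊕1⊕0⊕0⊕0⊕0 = 0
Codeword: 0000001101100010000101010010000

0000001101100010000101010010000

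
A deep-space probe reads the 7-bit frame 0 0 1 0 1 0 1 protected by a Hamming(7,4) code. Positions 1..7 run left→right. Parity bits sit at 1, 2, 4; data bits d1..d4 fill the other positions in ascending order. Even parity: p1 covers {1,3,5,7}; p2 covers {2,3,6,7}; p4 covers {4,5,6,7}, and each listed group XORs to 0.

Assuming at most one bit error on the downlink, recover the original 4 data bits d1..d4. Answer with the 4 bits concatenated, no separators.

s1 (pos 1,3,5,7): 0⊕1⊕1⊕1 = 1
s2 (pos 2,3,6,7): 0⊕1⊕0⊕1 = 0
s4 (pos 4,5,6,7): 0⊕1⊕0⊕1 = 0
Syndrome s4…s1 = 001 → error at position 1.
Flip position 1: 0010101 → 1010101
Read data bits from positions 3,5,6,7: 1101

1101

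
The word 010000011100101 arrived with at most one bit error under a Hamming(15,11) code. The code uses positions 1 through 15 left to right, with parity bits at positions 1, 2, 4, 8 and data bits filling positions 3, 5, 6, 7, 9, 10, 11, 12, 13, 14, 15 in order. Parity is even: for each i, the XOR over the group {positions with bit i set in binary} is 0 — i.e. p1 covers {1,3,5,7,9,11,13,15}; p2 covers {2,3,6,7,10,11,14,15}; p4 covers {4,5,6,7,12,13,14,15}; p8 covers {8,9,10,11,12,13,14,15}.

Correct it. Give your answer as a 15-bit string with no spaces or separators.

s1 (pos 1,3,5,7,9,11,13,15): 0⊕0⊕0⊕0⊕1⊕0⊕1⊕1 = 1
s2 (pos 2,3,6,7,10,11,14,15): 1⊕0⊕0⊕0⊕1⊕0⊕0⊕1 = 1
s4 (pos 4,5,6,7,12,13,14,15): 0⊕0⊕0⊕0⊕0⊕1⊕0⊕1 = 0
s8 (pos 8,9,10,11,12,13,14,15): 1⊕1⊕1⊕0⊕0⊕1⊕0⊕1 = 1
Syndrome s8…s1 = 1011 → error at position 11.
Flip position 11: 010000011100101 → 010000011110101

010000011110101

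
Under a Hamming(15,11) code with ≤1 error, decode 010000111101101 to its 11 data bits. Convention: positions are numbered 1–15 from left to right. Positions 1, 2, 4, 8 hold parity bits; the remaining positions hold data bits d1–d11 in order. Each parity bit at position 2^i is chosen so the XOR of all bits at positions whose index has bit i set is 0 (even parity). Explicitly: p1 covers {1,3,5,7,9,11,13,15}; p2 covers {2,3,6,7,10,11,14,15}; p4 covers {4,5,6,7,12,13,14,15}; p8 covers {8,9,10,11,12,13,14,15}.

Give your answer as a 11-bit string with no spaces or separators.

00011101101

s1 (pos 1,3,5,7,9,11,13,15): 0⊕0⊕0⊕1⊕1⊕0⊕1⊕1 = 0
s2 (pos 2,3,6,7,10,11,14,15): 1⊕0⊕0⊕1⊕1⊕0⊕0⊕1 = 0
s4 (pos 4,5,6,7,12,13,14,15): 0⊕0⊕0⊕1⊕1⊕1⊕0⊕1 = 0
s8 (pos 8,9,10,11,12,13,14,15): 1⊕1⊕1⊕0⊕1⊕1⊕0⊕1 = 0
Syndrome s8…s1 = 0000 → no error.
Read data bits from positions 3,5,6,7,9,10,11,12,13,14,15: 00011101101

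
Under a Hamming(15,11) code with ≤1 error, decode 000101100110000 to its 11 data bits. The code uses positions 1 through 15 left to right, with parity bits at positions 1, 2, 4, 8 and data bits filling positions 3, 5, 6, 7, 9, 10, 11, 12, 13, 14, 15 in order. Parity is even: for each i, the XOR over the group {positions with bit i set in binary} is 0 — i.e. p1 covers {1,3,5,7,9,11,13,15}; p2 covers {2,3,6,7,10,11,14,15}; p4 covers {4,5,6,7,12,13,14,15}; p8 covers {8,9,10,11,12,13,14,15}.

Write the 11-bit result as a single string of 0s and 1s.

00110110000

s1 (pos 1,3,5,7,9,11,13,15): 0⊕0⊕0⊕1⊕0⊕1⊕0⊕0 = 0
s2 (pos 2,3,6,7,10,11,14,15): 0⊕0⊕1⊕1⊕1⊕1⊕0⊕0 = 0
s4 (pos 4,5,6,7,12,13,14,15): 1⊕0⊕1⊕1⊕0⊕0⊕0⊕0 = 1
s8 (pos 8,9,10,11,12,13,14,15): 0⊕0⊕1⊕1⊕0⊕0⊕0⊕0 = 0
Syndrome s8…s1 = 0100 → error at position 4.
Flip position 4: 000101100110000 → 000001100110000
Read data bits from positions 3,5,6,7,9,10,11,12,13,14,15: 00110110000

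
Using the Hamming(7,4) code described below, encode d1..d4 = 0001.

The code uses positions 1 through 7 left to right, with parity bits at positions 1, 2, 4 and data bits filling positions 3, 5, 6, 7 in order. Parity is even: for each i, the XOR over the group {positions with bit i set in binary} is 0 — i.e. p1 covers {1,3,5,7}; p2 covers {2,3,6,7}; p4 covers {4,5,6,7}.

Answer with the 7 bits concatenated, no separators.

Place data at non-parity positions: p1 p2 0 p4 0 0 1
p1 (pos 1,3,5,7): XOR of data positions = 0⊕0⊕1 = 1
p2 (pos 2,3,6,7): XOR of data positions = 0⊕0⊕1 = 1
p4 (pos 4,5,6,7): XOR of data positions = 0⊕0⊕1 = 1
Codeword: 1101001

1101001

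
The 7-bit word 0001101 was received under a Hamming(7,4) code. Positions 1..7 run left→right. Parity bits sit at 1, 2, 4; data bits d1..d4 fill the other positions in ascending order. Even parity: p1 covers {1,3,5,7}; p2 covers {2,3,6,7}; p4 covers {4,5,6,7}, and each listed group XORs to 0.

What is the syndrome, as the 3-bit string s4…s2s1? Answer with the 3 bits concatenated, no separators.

110

s1 (pos 1,3,5,7): 0⊕0⊕1⊕1 = 0
s2 (pos 2,3,6,7): 0⊕0⊕0⊕1 = 1
s4 (pos 4,5,6,7): 1⊕1⊕0⊕1 = 1
Syndrome s4…s1 = 110 → error at position 6.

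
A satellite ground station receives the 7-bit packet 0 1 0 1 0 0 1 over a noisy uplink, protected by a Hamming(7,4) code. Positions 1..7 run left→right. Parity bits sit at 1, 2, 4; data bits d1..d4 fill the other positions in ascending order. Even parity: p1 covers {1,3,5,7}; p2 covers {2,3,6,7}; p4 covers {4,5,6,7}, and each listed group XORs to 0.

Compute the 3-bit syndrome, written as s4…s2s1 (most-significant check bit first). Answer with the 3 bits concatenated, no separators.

s1 (pos 1,3,5,7): 0⊕0⊕0⊕1 = 1
s2 (pos 2,3,6,7): 1⊕0⊕0⊕1 = 0
s4 (pos 4,5,6,7): 1⊕0⊕0⊕1 = 0
Syndrome s4…s1 = 001 → error at position 1.

001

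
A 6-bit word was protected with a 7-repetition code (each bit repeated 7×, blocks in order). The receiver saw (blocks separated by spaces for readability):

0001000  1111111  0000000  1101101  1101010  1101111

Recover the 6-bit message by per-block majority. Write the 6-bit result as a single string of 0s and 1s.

Block 1 (0001000): 1 one → 0
Block 2 (1111111): 7 ones → 1
Block 3 (0000000): 0 ones → 0
Block 4 (1101101): 5 ones → 1
Block 5 (1101010): 4 ones → 1
Block 6 (1101111): 6 ones → 1

010111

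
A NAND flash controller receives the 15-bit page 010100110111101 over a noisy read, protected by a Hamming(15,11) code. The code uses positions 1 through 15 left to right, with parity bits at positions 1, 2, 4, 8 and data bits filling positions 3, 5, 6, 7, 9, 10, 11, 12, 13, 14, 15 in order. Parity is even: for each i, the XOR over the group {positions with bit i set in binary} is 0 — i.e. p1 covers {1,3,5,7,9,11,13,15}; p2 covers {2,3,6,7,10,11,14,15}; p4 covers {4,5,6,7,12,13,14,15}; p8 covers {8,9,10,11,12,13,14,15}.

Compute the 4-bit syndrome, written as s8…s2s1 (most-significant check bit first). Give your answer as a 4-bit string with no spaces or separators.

s1 (pos 1,3,5,7,9,11,13,15): 0⊕0⊕0⊕1⊕0⊕1⊕1⊕1 = 0
s2 (pos 2,3,6,7,10,11,14,15): 1⊕0⊕0⊕1⊕1⊕1⊕0⊕1 = 1
s4 (pos 4,5,6,7,12,13,14,15): 1⊕0⊕0⊕1⊕1⊕1⊕0⊕1 = 1
s8 (pos 8,9,10,11,12,13,14,15): 1⊕0⊕1⊕1⊕1⊕1⊕0⊕1 = 0
Syndrome s8…s1 = 0110 → error at position 6.

0110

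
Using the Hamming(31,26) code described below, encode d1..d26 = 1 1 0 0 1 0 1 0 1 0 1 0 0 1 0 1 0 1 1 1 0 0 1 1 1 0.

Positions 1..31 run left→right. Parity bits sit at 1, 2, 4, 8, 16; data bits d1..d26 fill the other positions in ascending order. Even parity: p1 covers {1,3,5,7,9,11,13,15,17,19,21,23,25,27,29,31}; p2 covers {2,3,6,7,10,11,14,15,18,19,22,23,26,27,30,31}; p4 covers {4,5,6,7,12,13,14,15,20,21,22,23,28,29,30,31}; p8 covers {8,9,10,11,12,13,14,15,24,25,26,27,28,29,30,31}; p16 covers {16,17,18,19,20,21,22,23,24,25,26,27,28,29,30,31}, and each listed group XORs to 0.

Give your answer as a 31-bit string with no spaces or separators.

Place data at non-parity positions: p1 p2 1 p4 1 0 0 p8 1 0 1 0 1 0 1 p16 0 0 1 0 1 0 1 1 1 0 0 1 1 1 0
p1 (pos 1,3,5,7,9,11,13,15,17,19,21,23,25,27,29,31): XOR of data positions = 1⊕1⊕0⊕1⊕1⊕1⊕1⊕0⊕1⊕1⊕1⊕1⊕0⊕1⊕0 = 1
p2 (pos 2,3,6,7,10,11,14,15,18,19,22,23,26,27,30,31): XOR of data positions = 1⊕0⊕0⊕0⊕1⊕0⊕1⊕0⊕1⊕0⊕1⊕0⊕0⊕1⊕0 = 0
p4 (pos 4,5,6,7,12,13,14,15,20,21,22,23,28,29,30,31): XOR of data positions = 1⊕0⊕0⊕0⊕1⊕0⊕1⊕0⊕1⊕0⊕1⊕1⊕1⊕1⊕0 = 0
p8 (pos 8,9,10,11,12,13,14,15,24,25,26,27,28,29,30,31): XOR of data positions = 1⊕0⊕1⊕0⊕1⊕0⊕1⊕1⊕1⊕0⊕0⊕1⊕1⊕1⊕0 = 1
p16 (pos 16,17,18,19,20,21,22,23,24,25,26,27,28,29,30,31): XOR of data positions = 0⊕0⊕1⊕0⊕1⊕0⊕1⊕1⊕1⊕0⊕0⊕1⊕1⊕1⊕0 = 0
Codeword: 1010100110101010001010111001110

1010100110101010001010111001110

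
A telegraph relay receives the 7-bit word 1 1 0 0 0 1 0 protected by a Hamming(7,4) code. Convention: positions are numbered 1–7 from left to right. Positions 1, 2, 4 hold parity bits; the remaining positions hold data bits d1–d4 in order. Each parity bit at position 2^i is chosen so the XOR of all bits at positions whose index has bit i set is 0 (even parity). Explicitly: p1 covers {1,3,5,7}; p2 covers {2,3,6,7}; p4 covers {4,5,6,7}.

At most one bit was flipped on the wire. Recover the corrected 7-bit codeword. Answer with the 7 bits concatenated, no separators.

1100110

s1 (pos 1,3,5,7): 1⊕0⊕0⊕0 = 1
s2 (pos 2,3,6,7): 1⊕0⊕1⊕0 = 0
s4 (pos 4,5,6,7): 0⊕0⊕1⊕0 = 1
Syndrome s4…s1 = 101 → error at position 5.
Flip position 5: 1100010 → 1100110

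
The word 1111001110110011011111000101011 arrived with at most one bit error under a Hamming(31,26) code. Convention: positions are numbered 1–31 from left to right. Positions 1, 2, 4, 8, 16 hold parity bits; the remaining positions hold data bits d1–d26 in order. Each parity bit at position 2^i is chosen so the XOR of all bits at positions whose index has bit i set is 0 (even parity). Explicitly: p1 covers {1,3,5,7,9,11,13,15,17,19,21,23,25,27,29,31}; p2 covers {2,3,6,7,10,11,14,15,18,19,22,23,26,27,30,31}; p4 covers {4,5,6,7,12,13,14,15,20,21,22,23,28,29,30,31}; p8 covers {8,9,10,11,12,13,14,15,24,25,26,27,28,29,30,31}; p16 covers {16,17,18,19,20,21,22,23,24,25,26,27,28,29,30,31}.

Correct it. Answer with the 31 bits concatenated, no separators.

s1 (pos 1,3,5,7,9,11,13,15,17,19,21,23,25,27,29,31): 1⊕1⊕0⊕1⊕1⊕1⊕0⊕1⊕0⊕1⊕1⊕0⊕0⊕0⊕0⊕1 = 1
s2 (pos 2,3,6,7,10,11,14,15,18,19,22,23,26,27,30,31): 1⊕1⊕0⊕1⊕0⊕1⊕0⊕1⊕1⊕1⊕1⊕0⊕1⊕0⊕1⊕1 = 1
s4 (pos 4,5,6,7,12,13,14,15,20,21,22,23,28,29,30,31): 1⊕0⊕0⊕1⊕1⊕0⊕0⊕1⊕1⊕1⊕1⊕0⊕1⊕0⊕1⊕1 = 0
s8 (pos 8,9,10,11,12,13,14,15,24,25,26,27,28,29,30,31): 1⊕1⊕0⊕1⊕1⊕0⊕0⊕1⊕0⊕0⊕1⊕0⊕1⊕0⊕1⊕1 = 1
s16 (pos 16,17,18,19,20,21,22,23,24,25,26,27,28,29,30,31): 1⊕0⊕1⊕1⊕1⊕1⊕1⊕0⊕0⊕0⊕1⊕0⊕1⊕0⊕1⊕1 = 0
Syndrome s16…s1 = 01011 → error at position 11.
Flip position 11: 1111001110110011011111000101011 → 1111001110010011011111000101011

1111001110010011011111000101011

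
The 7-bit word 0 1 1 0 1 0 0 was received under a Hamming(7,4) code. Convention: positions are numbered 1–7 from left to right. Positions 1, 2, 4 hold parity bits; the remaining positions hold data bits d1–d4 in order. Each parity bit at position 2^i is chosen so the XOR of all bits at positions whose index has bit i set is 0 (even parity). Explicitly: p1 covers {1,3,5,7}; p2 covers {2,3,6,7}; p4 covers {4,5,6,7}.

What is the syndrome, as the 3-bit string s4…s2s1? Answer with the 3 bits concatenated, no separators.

100

s1 (pos 1,3,5,7): 0⊕1⊕1⊕0 = 0
s2 (pos 2,3,6,7): 1⊕1⊕0⊕0 = 0
s4 (pos 4,5,6,7): 0⊕1⊕0⊕0 = 1
Syndrome s4…s1 = 100 → error at position 4.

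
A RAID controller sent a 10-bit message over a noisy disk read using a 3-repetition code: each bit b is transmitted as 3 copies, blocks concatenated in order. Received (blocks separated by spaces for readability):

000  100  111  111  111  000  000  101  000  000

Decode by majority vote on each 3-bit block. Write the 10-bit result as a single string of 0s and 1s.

0011100100

Block 1 (000): 0 ones → 0
Block 2 (100): 1 one → 0
Block 3 (111): 3 ones → 1
Block 4 (111): 3 ones → 1
Block 5 (111): 3 ones → 1
Block 6 (000): 0 ones → 0
Block 7 (000): 0 ones → 0
Block 8 (101): 2 ones → 1
Block 9 (000): 0 ones → 0
Block 10 (000): 0 ones → 0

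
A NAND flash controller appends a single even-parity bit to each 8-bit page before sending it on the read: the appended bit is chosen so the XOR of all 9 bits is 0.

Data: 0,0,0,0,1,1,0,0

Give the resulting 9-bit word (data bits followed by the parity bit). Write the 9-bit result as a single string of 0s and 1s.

000011000

XOR of the 8 data bits: 0⊕0⊕0⊕0⊕1⊕1⊕0⊕0 = 0
Parity bit = 0 (so all 9 bits XOR to 0).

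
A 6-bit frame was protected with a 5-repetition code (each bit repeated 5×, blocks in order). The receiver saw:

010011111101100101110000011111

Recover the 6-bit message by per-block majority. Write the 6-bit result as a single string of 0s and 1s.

Block 1 (01001): 2 ones → 0
Block 2 (11111): 5 ones → 1
Block 3 (01100): 2 ones → 0
Block 4 (10111): 4 ones → 1
Block 5 (00000): 0 ones → 0
Block 6 (11111): 5 ones → 1

010101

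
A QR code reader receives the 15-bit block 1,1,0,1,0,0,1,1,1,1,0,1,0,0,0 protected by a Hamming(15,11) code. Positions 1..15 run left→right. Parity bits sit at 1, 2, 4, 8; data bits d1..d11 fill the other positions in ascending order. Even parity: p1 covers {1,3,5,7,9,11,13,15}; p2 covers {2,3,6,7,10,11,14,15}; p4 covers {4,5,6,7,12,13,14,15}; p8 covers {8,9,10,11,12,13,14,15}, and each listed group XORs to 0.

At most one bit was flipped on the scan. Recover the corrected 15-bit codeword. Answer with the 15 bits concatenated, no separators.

110100011101000

s1 (pos 1,3,5,7,9,11,13,15): 1⊕0⊕0⊕1⊕1⊕0⊕0⊕0 = 1
s2 (pos 2,3,6,7,10,11,14,15): 1⊕0⊕0⊕1⊕1⊕0⊕0⊕0 = 1
s4 (pos 4,5,6,7,12,13,14,15): 1⊕0⊕0⊕1⊕1⊕0⊕0⊕0 = 1
s8 (pos 8,9,10,11,12,13,14,15): 1⊕1⊕1⊕0⊕1⊕0⊕0⊕0 = 0
Syndrome s8…s1 = 0111 → error at position 7.
Flip position 7: 110100111101000 → 110100011101000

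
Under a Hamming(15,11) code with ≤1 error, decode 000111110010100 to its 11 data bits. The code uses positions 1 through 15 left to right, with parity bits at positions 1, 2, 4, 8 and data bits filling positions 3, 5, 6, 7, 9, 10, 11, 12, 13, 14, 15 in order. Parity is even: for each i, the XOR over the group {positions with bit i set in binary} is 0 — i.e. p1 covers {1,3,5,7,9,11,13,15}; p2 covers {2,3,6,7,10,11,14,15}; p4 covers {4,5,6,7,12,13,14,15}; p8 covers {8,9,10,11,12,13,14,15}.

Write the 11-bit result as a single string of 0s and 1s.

01110010110

s1 (pos 1,3,5,7,9,11,13,15): 0⊕0⊕1⊕1⊕0⊕1⊕1⊕0 = 0
s2 (pos 2,3,6,7,10,11,14,15): 0⊕0⊕1⊕1⊕0⊕1⊕0⊕0 = 1
s4 (pos 4,5,6,7,12,13,14,15): 1⊕1⊕1⊕1⊕0⊕1⊕0⊕0 = 1
s8 (pos 8,9,10,11,12,13,14,15): 1⊕0⊕0⊕1⊕0⊕1⊕0⊕0 = 1
Syndrome s8…s1 = 1110 → error at position 14.
Flip position 14: 000111110010100 → 000111110010110
Read data bits from positions 3,5,6,7,9,10,11,12,13,14,15: 01110010110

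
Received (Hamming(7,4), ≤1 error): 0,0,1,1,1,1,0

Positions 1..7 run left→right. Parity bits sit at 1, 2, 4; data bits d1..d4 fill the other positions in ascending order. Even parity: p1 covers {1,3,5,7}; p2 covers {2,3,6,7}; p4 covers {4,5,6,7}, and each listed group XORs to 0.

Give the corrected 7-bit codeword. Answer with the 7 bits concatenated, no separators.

s1 (pos 1,3,5,7): 0⊕1⊕1⊕0 = 0
s2 (pos 2,3,6,7): 0⊕1⊕1⊕0 = 0
s4 (pos 4,5,6,7): 1⊕1⊕1⊕0 = 1
Syndrome s4…s1 = 100 → error at position 4.
Flip position 4: 0011110 → 0010110

0010110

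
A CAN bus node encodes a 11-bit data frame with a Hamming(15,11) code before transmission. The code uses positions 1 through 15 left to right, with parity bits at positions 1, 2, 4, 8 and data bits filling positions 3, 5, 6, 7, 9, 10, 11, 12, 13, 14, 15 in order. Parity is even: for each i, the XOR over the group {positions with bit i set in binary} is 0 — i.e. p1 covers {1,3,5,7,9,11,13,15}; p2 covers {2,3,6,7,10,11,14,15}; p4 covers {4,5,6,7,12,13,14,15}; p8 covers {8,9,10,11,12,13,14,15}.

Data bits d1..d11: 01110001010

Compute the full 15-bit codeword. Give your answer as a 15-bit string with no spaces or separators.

Place data at non-parity positions: p1 p2 0 p4 1 1 1 p8 0 0 0 1 0 1 0
p1 (pos 1,3,5,7,9,11,13,15): XOR of data positions = 0⊕1⊕1⊕0⊕0⊕0⊕0 = 0
p2 (pos 2,3,6,7,10,11,14,15): XOR of data positions = 0⊕1⊕1⊕0⊕0⊕1⊕0 = 1
p4 (pos 4,5,6,7,12,13,14,15): XOR of data positions = 1⊕1⊕1⊕1⊕0⊕1⊕0 = 1
p8 (pos 8,9,10,11,12,13,14,15): XOR of data positions = 0⊕0⊕0⊕1⊕0⊕1⊕0 = 0
Codeword: 010111100001010

010111100001010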